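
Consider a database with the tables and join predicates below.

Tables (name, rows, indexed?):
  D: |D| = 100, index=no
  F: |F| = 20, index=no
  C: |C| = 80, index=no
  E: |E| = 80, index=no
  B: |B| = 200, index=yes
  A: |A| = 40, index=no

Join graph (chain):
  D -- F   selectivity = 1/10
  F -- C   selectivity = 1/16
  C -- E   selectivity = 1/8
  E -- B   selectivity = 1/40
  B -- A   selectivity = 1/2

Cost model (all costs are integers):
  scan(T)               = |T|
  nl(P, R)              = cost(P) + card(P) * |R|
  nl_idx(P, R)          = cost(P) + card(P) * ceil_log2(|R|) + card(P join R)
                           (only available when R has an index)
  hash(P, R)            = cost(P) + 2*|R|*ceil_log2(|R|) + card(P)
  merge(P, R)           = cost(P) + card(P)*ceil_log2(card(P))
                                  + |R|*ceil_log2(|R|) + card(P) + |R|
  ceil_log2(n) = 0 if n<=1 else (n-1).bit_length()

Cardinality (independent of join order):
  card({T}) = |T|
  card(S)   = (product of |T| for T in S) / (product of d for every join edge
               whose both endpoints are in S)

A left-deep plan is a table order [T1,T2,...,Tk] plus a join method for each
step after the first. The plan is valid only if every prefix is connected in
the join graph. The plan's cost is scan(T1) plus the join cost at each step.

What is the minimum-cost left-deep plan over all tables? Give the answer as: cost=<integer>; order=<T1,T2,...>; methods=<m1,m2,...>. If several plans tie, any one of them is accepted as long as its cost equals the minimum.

cost=62660; order=C,F,E,B,D,A; methods=hash,hash,hash,hash,hash

Selinger DP (subsets sized 1..n):
  {D}: scan cost=100, card=100
  {F}: scan cost=20, card=20
  {C}: scan cost=80, card=80
  {E}: scan cost=80, card=80
  {B}: scan cost=200, card=200
  {A}: scan cost=40, card=40
  {DF}: card=200; try (F,hash)→400, (D,merge)→940, (F,merge)→1020, (D,hash)→1440, (D,nl)→2020, (F,nl)→2100; best=400 via (F,hash)
  {CF}: card=100; try (F,hash)→360, (C,merge)→780, (F,merge)→840, (C,hash)→1160, (C,nl)→1620, (F,nl)→1680; best=360 via (F,hash)
  {CE}: card=800; try (E,hash)→1280, (C,hash)→1280, (E,merge)→1360, (C,merge)→1360, (E,nl)→6480, (C,nl)→6480; best=1280 via (E,hash)
  {BE}: card=400; try (B,nl_idx)→1120, (E,hash)→1520, (B,merge)→2520, (E,merge)→2640, (B,hash)→3360, (B,nl)→16080 …(+1); best=1120 via (B,nl_idx)
  {AB}: card=4000; try (A,hash)→880, (B,merge)→2120, (A,merge)→2280, (B,hash)→3280, (B,nl_idx)→4360, (B,nl)→8040 …(+1); best=880 via (A,hash)
  {CDF}: card=1000; try (C,hash)→1720, (D,hash)→1860, (D,merge)→1960, (C,merge)→2840, (D,nl)→10360, (C,nl)→16400; best=1720 via (C,hash)
  {CEF}: card=1000; try (E,hash)→1580, (E,merge)→1800, (F,hash)→2280, (E,nl)→8360, (F,merge)→10200, (F,nl)→17280; best=1580 via (E,hash)
  {BCE}: card=4000; try (C,hash)→2640, (B,hash)→5280, (C,merge)→5760, (B,nl_idx)→11680, (B,merge)→11880, (C,nl)→33120 …(+1); best=2640 via (C,hash)
  {ABE}: card=8000; try (A,hash)→2000, (A,merge)→5400, (E,hash)→6000, (A,nl)→17120, (E,merge)→53520, (E,nl)→320880; best=2000 via (A,hash)
  {CDEF}: card=10000; try (E,hash)→3840, (D,hash)→3980, (E,merge)→13360, (D,merge)→13380, (E,nl)→81720, (D,nl)→101580; best=3840 via (E,hash)
  {BCEF}: card=5000; try (B,hash)→5780, (F,hash)→6840, (B,merge)→14380, (B,nl_idx)→14580, (F,merge)→54760, (F,nl)→82640 …(+1); best=5780 via (B,hash)
  {ABCE}: card=80000; try (A,hash)→7120, (C,hash)→11120, (A,merge)→54920, (C,merge)→114640, (A,nl)→162640, (C,nl)→642000; best=7120 via (A,hash)
  {BCDEF}: card=50000; try (D,hash)→12180, (B,hash)→17040, (D,merge)→76580, (B,nl_idx)→133840, (B,merge)→155640, (D,nl)→505780 …(+1); best=12180 via (D,hash)
  {ABCEF}: card=100000; try (A,hash)→11260, (A,merge)→76060, (F,hash)→87320, (A,nl)→205780, (F,merge)→1447240, (F,nl)→1607120; best=11260 via (A,hash)
  {ABCDEF}: card=1000000; try (A,hash)→62660, (D,hash)→112660, (A,merge)→862460, (D,merge)→1812060, (A,nl)→2012180, (D,nl)→10011260; best=62660 via (A,hash)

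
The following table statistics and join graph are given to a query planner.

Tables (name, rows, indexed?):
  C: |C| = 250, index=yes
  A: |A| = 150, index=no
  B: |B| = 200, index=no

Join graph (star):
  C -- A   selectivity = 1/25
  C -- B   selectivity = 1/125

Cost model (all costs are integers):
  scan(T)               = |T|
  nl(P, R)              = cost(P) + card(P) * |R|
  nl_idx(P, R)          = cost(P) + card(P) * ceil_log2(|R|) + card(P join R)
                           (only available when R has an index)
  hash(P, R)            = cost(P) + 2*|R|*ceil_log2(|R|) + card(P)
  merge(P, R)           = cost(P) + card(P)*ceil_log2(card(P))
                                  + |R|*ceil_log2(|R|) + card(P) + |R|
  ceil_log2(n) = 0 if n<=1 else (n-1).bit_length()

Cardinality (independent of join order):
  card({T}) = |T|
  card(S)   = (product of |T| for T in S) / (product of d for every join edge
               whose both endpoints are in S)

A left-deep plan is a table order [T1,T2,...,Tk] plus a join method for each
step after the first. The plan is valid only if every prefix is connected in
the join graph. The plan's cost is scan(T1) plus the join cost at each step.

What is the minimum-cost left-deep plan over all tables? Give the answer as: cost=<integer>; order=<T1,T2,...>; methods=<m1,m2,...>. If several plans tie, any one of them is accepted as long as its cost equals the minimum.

cost=5000; order=B,C,A; methods=nl_idx,hash

Selinger DP (subsets sized 1..n):
  {C}: scan cost=250, card=250
  {A}: scan cost=150, card=150
  {B}: scan cost=200, card=200
  {AC}: card=1500; try (C,nl_idx)→2850, (A,hash)→2900, (C,merge)→3750, (A,merge)→3850, (C,hash)→4300, (C,nl)→37650 …(+1); best=2850 via (C,nl_idx)
  {BC}: card=400; try (C,nl_idx)→2200, (B,hash)→3700, (C,merge)→4250, (B,merge)→4300, (C,hash)→4400, (C,nl)→50200 …(+1); best=2200 via (C,nl_idx)
  {ABC}: card=2400; try (A,hash)→5000, (B,hash)→7550, (A,merge)→7550, (B,merge)→22650, (A,nl)→62200, (B,nl)→302850; best=5000 via (A,hash)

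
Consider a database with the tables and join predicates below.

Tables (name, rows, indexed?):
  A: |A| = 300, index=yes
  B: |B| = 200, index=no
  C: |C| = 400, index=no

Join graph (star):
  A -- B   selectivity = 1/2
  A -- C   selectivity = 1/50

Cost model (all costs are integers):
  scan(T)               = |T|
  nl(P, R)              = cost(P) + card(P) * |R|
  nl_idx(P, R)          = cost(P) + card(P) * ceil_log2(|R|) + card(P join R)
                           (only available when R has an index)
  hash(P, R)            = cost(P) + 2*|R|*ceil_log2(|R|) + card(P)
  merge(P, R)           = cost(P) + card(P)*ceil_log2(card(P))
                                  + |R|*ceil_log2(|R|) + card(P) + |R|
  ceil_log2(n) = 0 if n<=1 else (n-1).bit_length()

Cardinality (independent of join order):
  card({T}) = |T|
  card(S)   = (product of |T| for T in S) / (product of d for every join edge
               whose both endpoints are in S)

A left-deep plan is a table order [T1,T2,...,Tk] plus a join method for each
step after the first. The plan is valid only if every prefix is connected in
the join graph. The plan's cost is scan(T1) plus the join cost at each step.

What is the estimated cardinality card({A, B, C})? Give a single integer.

240000

Tables in S: A(300), B(200), C(400)
Edges inside S: A-B(d=2), A-C(d=50)
numerator = 300 * 200 * 400 = 24000000
denominator = 2 * 50 = 100
card(S) = 24000000 / 100 = 240000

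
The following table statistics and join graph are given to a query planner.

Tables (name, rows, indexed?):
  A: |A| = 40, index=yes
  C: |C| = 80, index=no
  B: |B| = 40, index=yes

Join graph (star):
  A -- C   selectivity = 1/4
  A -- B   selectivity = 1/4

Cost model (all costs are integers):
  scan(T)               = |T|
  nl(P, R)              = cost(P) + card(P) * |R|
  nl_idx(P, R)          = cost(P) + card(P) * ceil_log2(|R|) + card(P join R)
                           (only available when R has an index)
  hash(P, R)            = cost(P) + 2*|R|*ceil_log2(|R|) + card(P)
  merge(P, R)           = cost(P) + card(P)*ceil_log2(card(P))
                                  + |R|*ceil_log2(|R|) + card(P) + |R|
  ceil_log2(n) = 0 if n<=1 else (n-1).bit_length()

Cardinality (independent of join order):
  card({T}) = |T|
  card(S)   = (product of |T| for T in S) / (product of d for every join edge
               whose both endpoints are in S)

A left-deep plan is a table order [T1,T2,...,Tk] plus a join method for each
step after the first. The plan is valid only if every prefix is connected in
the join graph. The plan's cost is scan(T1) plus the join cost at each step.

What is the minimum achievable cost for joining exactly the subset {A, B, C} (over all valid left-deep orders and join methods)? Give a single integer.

Selinger DP over subsets of {A,B,C}:
  {A}: scan cost=40, card=40
  {C}: scan cost=80, card=80
  {B}: scan cost=40, card=40
  {AC}: card=800; try (A,hash)→640, (C,merge)→960, (A,merge)→1000, (C,hash)→1200, (A,nl_idx)→1360, (C,nl)→3240 …(+1); best=640 via (A,hash)
  {AB}: card=400; try (B,hash)→560, (A,hash)→560, (B,merge)→600, (A,merge)→600, (B,nl_idx)→680, (A,nl_idx)→680 …(+2); best=560 via (B,hash)
  {ABC}: card=8000; try (B,hash)→1920, (C,hash)→2080, (C,merge)→5200, (B,merge)→9720, (B,nl_idx)→13440, (C,nl)→32560 …(+1); best=1920 via (B,hash)

1920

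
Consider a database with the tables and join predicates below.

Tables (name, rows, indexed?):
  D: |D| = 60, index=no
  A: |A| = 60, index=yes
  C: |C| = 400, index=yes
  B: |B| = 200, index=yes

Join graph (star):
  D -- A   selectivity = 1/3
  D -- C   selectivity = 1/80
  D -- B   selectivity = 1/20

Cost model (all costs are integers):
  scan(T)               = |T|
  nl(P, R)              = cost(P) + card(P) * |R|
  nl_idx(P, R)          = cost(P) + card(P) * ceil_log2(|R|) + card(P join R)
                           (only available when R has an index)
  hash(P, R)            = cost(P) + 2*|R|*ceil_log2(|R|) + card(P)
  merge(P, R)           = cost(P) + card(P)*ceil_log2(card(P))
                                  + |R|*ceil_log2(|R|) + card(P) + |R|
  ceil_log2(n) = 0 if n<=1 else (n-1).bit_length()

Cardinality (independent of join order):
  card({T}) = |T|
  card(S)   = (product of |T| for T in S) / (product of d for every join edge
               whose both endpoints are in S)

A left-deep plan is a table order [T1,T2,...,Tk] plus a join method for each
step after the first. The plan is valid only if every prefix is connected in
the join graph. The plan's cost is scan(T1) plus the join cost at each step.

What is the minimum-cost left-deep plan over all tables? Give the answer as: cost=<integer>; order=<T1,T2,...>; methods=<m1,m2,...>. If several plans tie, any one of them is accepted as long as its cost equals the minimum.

Selinger DP (subsets sized 1..n):
  {D}: scan cost=60, card=60
  {A}: scan cost=60, card=60
  {C}: scan cost=400, card=400
  {B}: scan cost=200, card=200
  {AD}: card=1200; try (D,hash)→840, (A,hash)→840, (D,merge)→900, (A,merge)→900, (A,nl_idx)→1620, (D,nl)→3660 …(+1); best=840 via (D,hash)
  {CD}: card=300; try (C,nl_idx)→900, (D,hash)→1520, (C,merge)→4480, (D,merge)→4820, (C,hash)→7320, (C,nl)→24060 …(+1); best=900 via (C,nl_idx)
  {BD}: card=600; try (D,hash)→1120, (B,nl_idx)→1140, (B,merge)→2280, (D,merge)→2420, (B,hash)→3320, (B,nl)→12060 …(+1); best=1120 via (D,hash)
  {ACD}: card=6000; try (A,hash)→1920, (A,merge)→4320, (A,nl_idx)→8700, (C,hash)→9240, (C,nl_idx)→17640, (A,nl)→18900 …(+2); best=1920 via (A,hash)
  {ABD}: card=12000; try (A,hash)→2440, (B,hash)→5240, (A,merge)→8140, (A,nl_idx)→16720, (B,merge)→17040, (B,nl_idx)→22440 …(+2); best=2440 via (A,hash)
  {BCD}: card=3000; try (B,hash)→4400, (B,merge)→5700, (B,nl_idx)→6300, (C,hash)→8920, (C,nl_idx)→9520, (C,merge)→11720 …(+2); best=4400 via (B,hash)
  {ABCD}: card=60000; try (A,hash)→8120, (B,hash)→11120, (C,hash)→21640, (A,merge)→43820, (A,nl_idx)→82400, (B,merge)→87720 …(+6); best=8120 via (A,hash)

cost=8120; order=D,C,B,A; methods=nl_idx,hash,hash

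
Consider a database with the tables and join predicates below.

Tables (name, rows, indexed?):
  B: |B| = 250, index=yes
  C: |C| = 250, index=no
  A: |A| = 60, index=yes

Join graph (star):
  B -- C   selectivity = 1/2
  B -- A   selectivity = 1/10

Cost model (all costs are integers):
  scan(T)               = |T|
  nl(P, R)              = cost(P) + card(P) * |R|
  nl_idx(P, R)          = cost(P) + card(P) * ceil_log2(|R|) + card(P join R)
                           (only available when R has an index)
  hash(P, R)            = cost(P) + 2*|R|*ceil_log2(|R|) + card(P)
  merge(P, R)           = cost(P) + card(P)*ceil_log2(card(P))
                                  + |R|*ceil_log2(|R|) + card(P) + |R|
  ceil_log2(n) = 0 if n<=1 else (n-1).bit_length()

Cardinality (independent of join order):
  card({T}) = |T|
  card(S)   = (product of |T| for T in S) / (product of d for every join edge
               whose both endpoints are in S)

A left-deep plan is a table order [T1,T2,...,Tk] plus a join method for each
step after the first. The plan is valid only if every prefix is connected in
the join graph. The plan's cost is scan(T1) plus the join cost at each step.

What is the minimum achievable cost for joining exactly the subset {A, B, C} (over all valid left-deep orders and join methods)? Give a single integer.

Selinger DP over subsets of {A,B,C}:
  {B}: scan cost=250, card=250
  {C}: scan cost=250, card=250
  {A}: scan cost=60, card=60
  {BC}: card=31250; try (C,hash)→4500, (B,hash)→4500, (C,merge)→4750, (B,merge)→4750, (B,nl_idx)→33500, (C,nl)→62750 …(+1); best=4500 via (C,hash)
  {AB}: card=1500; try (A,hash)→1220, (B,nl_idx)→2040, (B,merge)→2730, (A,merge)→2920, (A,nl_idx)→3250, (B,hash)→4120 …(+2); best=1220 via (A,hash)
  {ABC}: card=187500; try (C,hash)→6720, (C,merge)→21470, (A,hash)→36470, (C,nl)→376220, (A,nl_idx)→379500, (A,merge)→504920 …(+1); best=6720 via (C,hash)

6720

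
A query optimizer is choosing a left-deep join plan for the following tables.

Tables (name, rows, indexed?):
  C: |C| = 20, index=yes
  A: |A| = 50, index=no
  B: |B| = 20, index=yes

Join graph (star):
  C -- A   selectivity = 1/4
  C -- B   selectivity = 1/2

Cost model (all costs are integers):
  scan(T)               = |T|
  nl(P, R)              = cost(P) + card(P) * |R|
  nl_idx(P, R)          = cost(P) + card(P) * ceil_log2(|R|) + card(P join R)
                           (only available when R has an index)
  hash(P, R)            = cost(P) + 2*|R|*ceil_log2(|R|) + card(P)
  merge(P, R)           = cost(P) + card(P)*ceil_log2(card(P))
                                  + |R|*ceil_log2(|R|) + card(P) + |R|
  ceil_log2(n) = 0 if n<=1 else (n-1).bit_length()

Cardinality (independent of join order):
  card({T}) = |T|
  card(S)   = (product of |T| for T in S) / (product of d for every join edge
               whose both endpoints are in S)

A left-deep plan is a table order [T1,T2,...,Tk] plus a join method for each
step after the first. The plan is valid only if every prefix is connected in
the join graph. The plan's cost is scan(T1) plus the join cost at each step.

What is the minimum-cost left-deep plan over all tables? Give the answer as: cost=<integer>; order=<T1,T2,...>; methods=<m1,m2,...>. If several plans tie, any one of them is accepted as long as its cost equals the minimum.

Selinger DP (subsets sized 1..n):
  {C}: scan cost=20, card=20
  {A}: scan cost=50, card=50
  {B}: scan cost=20, card=20
  {AC}: card=250; try (C,hash)→300, (A,merge)→490, (C,merge)→520, (C,nl_idx)→550, (A,hash)→640, (A,nl)→1020 …(+1); best=300 via (C,hash)
  {BC}: card=200; try (C,hash)→240, (B,hash)→240, (C,merge)→260, (B,merge)→260, (C,nl_idx)→320, (B,nl_idx)→320 …(+2); best=240 via (C,hash)
  {ABC}: card=2500; try (B,hash)→750, (A,hash)→1040, (A,merge)→2390, (B,merge)→2670, (B,nl_idx)→4050, (B,nl)→5300 …(+1); best=750 via (B,hash)

cost=750; order=A,C,B; methods=hash,hash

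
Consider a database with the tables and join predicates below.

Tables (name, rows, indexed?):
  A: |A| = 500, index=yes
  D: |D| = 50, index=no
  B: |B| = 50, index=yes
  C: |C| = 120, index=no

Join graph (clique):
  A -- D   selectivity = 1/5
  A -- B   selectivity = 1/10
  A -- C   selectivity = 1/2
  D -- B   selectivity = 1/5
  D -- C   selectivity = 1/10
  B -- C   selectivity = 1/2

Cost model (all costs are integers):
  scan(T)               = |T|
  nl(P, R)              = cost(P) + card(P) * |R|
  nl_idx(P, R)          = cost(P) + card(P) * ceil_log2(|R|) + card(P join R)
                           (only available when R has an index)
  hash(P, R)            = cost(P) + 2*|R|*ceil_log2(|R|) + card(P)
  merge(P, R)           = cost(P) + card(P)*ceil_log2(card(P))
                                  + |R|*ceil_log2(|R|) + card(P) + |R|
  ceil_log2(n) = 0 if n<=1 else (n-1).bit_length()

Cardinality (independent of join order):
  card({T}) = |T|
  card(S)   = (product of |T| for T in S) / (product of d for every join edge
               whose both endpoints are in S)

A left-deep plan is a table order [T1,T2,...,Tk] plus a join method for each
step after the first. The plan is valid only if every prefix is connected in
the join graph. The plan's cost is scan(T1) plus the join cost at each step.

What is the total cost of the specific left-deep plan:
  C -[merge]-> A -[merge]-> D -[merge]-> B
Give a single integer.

step 1: scan C: cost=120, card=120
step 2: join A via merge
    card(P join A) = 120*500/(2) = 30000
    cost = 120 + 120*7 + 500*9 + 120 + 500 = 6080
step 3: join D via merge
    card(P join D) = 30000*50/(5*10) = 30000
    cost = 6080 + 30000*15 + 50*6 + 30000 + 50 = 486430
step 4: join B via merge
    card(P join B) = 30000*50/(10*5*2) = 15000
    cost = 486430 + 30000*15 + 50*6 + 30000 + 50 = 966780

966780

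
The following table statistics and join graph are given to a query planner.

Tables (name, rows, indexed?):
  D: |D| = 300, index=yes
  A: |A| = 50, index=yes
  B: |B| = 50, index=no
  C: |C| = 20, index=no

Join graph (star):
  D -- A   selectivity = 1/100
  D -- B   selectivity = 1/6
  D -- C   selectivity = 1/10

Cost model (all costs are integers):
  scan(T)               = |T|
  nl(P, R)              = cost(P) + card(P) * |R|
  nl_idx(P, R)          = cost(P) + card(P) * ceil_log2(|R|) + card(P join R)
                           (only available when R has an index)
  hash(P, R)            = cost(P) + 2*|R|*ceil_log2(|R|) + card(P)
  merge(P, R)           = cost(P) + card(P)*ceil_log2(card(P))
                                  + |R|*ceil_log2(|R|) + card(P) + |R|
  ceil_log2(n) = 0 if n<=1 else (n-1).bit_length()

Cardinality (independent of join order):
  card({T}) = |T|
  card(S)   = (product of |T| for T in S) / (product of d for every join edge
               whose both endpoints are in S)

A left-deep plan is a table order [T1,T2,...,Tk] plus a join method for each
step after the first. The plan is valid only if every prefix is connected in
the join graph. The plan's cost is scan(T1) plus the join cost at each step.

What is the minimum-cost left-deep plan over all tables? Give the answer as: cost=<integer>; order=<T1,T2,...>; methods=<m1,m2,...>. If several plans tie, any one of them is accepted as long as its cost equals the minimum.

Selinger DP (subsets sized 1..n):
  {D}: scan cost=300, card=300
  {A}: scan cost=50, card=50
  {B}: scan cost=50, card=50
  {C}: scan cost=20, card=20
  {AD}: card=150; try (D,nl_idx)→650, (A,hash)→1200, (A,nl_idx)→2250, (D,merge)→3400, (A,merge)→3650, (D,hash)→5500 …(+2); best=650 via (D,nl_idx)
  {BD}: card=2500; try (B,hash)→1200, (D,nl_idx)→3000, (D,merge)→3400, (B,merge)→3650, (D,hash)→5500, (D,nl)→15050 …(+1); best=1200 via (B,hash)
  {CD}: card=600; try (D,nl_idx)→800, (C,hash)→800, (D,merge)→3140, (C,merge)→3420, (D,hash)→5440, (D,nl)→6020 …(+1); best=800 via (D,nl_idx)
  {ABD}: card=1250; try (B,hash)→1400, (B,merge)→2350, (A,hash)→4300, (B,nl)→8150, (A,nl_idx)→17450, (A,merge)→34050 …(+1); best=1400 via (B,hash)
  {ACD}: card=300; try (C,hash)→1000, (A,hash)→2000, (C,merge)→2120, (C,nl)→3650, (A,nl_idx)→4700, (A,merge)→7750 …(+1); best=1000 via (C,hash)
  {BCD}: card=5000; try (B,hash)→2000, (C,hash)→3900, (B,merge)→7750, (B,nl)→30800, (C,merge)→33820, (C,nl)→51200; best=2000 via (B,hash)
  {ABCD}: card=2500; try (B,hash)→1900, (C,hash)→2850, (B,merge)→4350, (A,hash)→7600, (B,nl)→16000, (C,merge)→16520 …(+4); best=1900 via (B,hash)

cost=1900; order=A,D,C,B; methods=nl_idx,hash,hash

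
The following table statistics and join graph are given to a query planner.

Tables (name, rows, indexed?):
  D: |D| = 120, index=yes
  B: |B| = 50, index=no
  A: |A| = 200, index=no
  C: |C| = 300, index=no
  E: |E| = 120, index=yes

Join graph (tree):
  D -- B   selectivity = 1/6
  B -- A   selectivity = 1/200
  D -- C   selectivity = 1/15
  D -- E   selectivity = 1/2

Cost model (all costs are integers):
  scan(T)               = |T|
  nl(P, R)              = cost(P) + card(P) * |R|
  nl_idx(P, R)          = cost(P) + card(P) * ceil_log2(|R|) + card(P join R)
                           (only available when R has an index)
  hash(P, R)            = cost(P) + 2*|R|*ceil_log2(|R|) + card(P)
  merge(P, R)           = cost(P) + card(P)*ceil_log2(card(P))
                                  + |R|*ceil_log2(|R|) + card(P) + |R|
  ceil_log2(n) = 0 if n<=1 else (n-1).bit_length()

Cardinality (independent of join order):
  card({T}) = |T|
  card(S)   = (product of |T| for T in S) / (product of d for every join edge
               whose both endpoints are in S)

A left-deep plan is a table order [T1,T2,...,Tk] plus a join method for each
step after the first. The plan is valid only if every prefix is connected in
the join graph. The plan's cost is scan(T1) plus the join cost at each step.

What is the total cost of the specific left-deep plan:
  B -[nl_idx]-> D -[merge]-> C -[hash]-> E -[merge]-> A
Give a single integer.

step 1: scan B: cost=50, card=50
step 2: join D via nl_idx
    card(P join D) = 50*120/(6) = 1000
    cost = 50 + 50*7 + 1000 = 1400
step 3: join C via merge
    card(P join C) = 1000*300/(15) = 20000
    cost = 1400 + 1000*10 + 300*9 + 1000 + 300 = 15400
step 4: join E via hash
    card(P join E) = 20000*120/(2) = 1200000
    cost = 15400 + 2*120*7 + 20000 = 37080
step 5: join A via merge
    card(P join A) = 1200000*200/(200) = 1200000
    cost = 37080 + 1200000*21 + 200*8 + 1200000 + 200 = 26438880

26438880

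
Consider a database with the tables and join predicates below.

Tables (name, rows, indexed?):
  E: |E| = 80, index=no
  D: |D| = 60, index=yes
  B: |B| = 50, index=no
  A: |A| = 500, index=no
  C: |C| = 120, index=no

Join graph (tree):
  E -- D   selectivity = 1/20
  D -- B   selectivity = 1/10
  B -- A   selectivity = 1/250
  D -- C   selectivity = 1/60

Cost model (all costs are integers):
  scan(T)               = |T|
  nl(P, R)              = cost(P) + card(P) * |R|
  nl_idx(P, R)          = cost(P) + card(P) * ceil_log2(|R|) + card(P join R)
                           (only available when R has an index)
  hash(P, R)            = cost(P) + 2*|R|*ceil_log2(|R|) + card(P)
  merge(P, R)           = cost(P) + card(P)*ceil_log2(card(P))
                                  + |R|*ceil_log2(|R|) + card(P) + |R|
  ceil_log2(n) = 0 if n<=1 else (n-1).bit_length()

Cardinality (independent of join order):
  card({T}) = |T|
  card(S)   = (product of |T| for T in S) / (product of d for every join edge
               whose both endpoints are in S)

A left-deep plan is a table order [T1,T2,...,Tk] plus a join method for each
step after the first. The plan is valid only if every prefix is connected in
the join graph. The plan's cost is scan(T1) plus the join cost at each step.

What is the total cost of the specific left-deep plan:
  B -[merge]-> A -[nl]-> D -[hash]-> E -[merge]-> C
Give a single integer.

step 1: scan B: cost=50, card=50
step 2: join A via merge
    card(P join A) = 50*500/(250) = 100
    cost = 50 + 50*6 + 500*9 + 50 + 500 = 5400
step 3: join D via nl
    card(P join D) = 100*60/(10) = 600
    cost = 5400 + 100*60 = 11400
step 4: join E via hash
    card(P join E) = 600*80/(20) = 2400
    cost = 11400 + 2*80*7 + 600 = 13120
step 5: join C via merge
    card(P join C) = 2400*120/(60) = 4800
    cost = 13120 + 2400*12 + 120*7 + 2400 + 120 = 45280

45280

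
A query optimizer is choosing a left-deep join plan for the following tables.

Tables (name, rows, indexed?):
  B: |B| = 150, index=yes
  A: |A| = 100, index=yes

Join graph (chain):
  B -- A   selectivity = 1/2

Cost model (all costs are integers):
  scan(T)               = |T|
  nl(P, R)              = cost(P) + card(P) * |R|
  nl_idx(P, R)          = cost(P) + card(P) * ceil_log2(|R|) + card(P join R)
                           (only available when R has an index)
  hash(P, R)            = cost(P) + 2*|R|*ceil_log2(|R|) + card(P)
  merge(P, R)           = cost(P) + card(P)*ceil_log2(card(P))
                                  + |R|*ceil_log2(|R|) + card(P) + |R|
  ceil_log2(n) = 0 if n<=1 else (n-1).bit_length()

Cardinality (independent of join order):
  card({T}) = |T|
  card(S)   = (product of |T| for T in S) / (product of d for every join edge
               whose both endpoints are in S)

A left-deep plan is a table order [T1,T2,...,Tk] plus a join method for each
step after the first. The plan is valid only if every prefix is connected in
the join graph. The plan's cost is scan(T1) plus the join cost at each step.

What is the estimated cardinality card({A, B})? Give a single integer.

Tables in S: A(100), B(150)
Edges inside S: B-A(d=2)
numerator = 100 * 150 = 15000
denominator = 2 = 2
card(S) = 15000 / 2 = 7500

7500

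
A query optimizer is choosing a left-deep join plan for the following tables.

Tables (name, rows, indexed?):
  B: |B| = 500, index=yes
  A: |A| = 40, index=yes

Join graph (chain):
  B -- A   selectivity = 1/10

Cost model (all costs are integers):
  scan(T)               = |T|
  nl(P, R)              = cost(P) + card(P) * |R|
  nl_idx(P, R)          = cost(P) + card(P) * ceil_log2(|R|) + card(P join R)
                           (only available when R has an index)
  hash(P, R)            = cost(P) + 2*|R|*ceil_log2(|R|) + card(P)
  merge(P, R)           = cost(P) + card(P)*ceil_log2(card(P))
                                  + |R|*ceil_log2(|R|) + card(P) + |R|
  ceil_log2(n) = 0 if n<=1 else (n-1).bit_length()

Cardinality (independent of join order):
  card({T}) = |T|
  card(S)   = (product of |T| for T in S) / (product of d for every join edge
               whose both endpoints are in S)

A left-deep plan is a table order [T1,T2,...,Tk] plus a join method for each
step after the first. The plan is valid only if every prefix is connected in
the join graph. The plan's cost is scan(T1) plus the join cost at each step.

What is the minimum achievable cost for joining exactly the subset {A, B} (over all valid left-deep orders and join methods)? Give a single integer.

Selinger DP over subsets of {A,B}:
  {B}: scan cost=500, card=500
  {A}: scan cost=40, card=40
  {AB}: card=2000; try (A,hash)→1480, (B,nl_idx)→2400, (B,merge)→5320, (A,nl_idx)→5500, (A,merge)→5780, (B,hash)→9080 …(+2); best=1480 via (A,hash)

1480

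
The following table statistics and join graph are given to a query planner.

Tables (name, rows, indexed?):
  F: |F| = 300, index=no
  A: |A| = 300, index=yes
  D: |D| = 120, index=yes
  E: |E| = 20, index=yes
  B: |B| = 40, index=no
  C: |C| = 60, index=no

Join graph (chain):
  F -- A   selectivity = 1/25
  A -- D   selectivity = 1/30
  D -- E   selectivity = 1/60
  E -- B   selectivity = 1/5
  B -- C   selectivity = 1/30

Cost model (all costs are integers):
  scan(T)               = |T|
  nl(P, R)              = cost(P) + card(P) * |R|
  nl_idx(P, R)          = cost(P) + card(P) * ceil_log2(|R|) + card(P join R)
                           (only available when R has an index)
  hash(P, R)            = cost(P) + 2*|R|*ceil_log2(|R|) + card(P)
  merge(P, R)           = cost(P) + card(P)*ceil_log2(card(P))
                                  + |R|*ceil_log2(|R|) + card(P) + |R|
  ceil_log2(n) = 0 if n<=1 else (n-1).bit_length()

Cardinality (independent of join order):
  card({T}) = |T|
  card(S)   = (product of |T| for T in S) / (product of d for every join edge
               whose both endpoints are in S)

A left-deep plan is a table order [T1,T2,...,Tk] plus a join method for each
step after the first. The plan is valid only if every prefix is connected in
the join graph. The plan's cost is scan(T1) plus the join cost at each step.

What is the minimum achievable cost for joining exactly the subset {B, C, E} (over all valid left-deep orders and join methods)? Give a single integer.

880

Selinger DP over subsets of {B,C,E}:
  {E}: scan cost=20, card=20
  {B}: scan cost=40, card=40
  {C}: scan cost=60, card=60
  {BE}: card=160; try (E,hash)→280, (E,nl_idx)→400, (B,merge)→420, (E,merge)→440, (B,hash)→520, (B,nl)→820 …(+1); best=280 via (E,hash)
  {BC}: card=80; try (B,hash)→600, (C,merge)→740, (B,merge)→760, (C,hash)→800, (C,nl)→2440, (B,nl)→2460; best=600 via (B,hash)
  {BCE}: card=320; try (E,hash)→880, (C,hash)→1160, (E,nl_idx)→1320, (E,merge)→1360, (C,merge)→2140, (E,nl)→2200 …(+1); best=880 via (E,hash)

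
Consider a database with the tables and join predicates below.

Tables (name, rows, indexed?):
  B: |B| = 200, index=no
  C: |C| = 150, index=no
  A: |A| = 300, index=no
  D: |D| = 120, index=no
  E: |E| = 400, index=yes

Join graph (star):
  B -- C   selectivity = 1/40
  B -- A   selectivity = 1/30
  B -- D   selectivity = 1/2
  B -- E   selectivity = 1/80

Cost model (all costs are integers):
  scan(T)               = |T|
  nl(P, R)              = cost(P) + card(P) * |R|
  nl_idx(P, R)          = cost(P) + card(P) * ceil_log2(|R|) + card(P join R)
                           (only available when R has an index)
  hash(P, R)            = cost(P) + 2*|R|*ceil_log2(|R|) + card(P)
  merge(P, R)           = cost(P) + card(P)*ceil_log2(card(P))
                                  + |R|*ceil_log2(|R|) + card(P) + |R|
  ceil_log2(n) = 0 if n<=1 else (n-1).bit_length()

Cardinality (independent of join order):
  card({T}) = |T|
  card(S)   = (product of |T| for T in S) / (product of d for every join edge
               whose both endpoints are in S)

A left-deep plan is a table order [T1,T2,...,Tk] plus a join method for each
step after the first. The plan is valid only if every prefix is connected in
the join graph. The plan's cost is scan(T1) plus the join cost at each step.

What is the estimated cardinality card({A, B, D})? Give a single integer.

120000

Tables in S: A(300), B(200), D(120)
Edges inside S: B-A(d=30), B-D(d=2)
numerator = 300 * 200 * 120 = 7200000
denominator = 30 * 2 = 60
card(S) = 7200000 / 60 = 120000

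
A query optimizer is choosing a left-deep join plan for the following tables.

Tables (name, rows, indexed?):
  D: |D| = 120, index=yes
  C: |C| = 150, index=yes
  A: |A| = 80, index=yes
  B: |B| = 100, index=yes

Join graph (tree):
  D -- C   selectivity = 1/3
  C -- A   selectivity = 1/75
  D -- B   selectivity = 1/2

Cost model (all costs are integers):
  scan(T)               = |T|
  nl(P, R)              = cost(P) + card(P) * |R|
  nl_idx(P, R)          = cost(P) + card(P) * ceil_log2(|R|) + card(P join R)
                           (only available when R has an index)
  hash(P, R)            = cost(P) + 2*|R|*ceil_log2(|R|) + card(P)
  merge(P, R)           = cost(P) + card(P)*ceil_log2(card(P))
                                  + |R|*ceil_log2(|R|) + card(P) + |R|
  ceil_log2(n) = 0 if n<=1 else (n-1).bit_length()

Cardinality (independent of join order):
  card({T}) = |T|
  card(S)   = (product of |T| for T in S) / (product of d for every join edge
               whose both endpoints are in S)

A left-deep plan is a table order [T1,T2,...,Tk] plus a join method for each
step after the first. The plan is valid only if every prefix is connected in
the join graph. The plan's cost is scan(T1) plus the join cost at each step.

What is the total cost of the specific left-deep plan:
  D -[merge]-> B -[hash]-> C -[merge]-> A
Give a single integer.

6010920

step 1: scan D: cost=120, card=120
step 2: join B via merge
    card(P join B) = 120*100/(2) = 6000
    cost = 120 + 120*7 + 100*7 + 120 + 100 = 1880
step 3: join C via hash
    card(P join C) = 6000*150/(3) = 300000
    cost = 1880 + 2*150*8 + 6000 = 10280
step 4: join A via merge
    card(P join A) = 300000*80/(75) = 320000
    cost = 10280 + 300000*19 + 80*7 + 300000 + 80 = 6010920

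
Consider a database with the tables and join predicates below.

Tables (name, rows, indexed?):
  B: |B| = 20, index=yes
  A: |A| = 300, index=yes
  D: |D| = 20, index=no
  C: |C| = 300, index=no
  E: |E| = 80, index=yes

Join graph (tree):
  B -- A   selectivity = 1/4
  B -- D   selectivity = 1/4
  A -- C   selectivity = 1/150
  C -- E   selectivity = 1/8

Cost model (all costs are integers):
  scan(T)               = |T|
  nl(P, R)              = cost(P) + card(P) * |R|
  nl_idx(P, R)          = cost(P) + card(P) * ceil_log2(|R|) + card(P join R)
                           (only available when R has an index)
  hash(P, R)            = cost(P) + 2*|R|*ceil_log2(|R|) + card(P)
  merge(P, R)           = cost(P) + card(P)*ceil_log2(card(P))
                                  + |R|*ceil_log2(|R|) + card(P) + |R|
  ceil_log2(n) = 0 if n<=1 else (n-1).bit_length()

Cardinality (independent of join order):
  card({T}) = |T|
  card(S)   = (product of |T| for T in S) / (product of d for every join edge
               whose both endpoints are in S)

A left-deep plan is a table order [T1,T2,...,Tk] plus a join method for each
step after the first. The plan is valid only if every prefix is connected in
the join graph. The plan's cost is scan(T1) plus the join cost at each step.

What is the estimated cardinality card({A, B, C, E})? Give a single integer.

30000

Tables in S: A(300), B(20), C(300), E(80)
Edges inside S: B-A(d=4), A-C(d=150), C-E(d=8)
numerator = 300 * 20 * 300 * 80 = 144000000
denominator = 4 * 150 * 8 = 4800
card(S) = 144000000 / 4800 = 30000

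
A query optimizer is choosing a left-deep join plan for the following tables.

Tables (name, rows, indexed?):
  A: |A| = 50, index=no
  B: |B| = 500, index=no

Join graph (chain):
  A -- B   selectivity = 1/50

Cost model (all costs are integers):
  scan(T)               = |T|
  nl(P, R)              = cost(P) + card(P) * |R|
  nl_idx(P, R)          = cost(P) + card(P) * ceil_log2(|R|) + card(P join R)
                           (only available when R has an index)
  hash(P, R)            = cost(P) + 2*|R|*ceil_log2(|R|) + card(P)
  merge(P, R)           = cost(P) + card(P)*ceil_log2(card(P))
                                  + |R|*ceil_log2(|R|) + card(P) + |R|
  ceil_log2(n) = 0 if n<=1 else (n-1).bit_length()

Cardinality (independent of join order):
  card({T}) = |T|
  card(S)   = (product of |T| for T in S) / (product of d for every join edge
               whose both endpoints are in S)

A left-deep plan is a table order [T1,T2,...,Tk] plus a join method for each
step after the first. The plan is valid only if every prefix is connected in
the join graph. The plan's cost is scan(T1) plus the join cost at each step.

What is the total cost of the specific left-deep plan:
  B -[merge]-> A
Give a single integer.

step 1: scan B: cost=500, card=500
step 2: join A via merge
    card(P join A) = 500*50/(50) = 500
    cost = 500 + 500*9 + 50*6 + 500 + 50 = 5850

5850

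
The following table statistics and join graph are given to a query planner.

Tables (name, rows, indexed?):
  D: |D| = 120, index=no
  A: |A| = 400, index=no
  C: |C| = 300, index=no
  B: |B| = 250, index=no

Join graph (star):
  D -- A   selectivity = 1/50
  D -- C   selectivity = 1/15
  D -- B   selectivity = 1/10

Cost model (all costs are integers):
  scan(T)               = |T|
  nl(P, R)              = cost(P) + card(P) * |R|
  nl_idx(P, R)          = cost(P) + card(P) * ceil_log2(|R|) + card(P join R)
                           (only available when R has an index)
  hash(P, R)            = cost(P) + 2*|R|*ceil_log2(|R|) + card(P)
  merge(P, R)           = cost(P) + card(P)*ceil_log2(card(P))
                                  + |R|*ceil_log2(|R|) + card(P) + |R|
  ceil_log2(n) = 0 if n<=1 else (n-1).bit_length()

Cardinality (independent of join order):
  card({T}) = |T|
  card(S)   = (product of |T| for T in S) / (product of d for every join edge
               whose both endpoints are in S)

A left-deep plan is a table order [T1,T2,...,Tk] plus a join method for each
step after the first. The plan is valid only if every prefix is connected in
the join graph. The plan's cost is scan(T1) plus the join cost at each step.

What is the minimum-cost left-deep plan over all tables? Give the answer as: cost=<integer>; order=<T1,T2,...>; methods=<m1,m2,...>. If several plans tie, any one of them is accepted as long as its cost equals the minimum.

Selinger DP (subsets sized 1..n):
  {D}: scan cost=120, card=120
  {A}: scan cost=400, card=400
  {C}: scan cost=300, card=300
  {B}: scan cost=250, card=250
  {AD}: card=960; try (D,hash)→2480, (A,merge)→5080, (D,merge)→5360, (A,hash)→7440, (A,nl)→48120, (D,nl)→48400; best=2480 via (D,hash)
  {CD}: card=2400; try (D,hash)→2280, (C,merge)→4080, (D,merge)→4260, (C,hash)→5640, (C,nl)→36120, (D,nl)→36300; best=2280 via (D,hash)
  {BD}: card=3000; try (D,hash)→2180, (B,merge)→3330, (D,merge)→3460, (B,hash)→4240, (B,nl)→30120, (D,nl)→30250; best=2180 via (D,hash)
  {ACD}: card=19200; try (C,hash)→8840, (A,hash)→11880, (C,merge)→16040, (A,merge)→37480, (C,nl)→290480, (A,nl)→962280; best=8840 via (C,hash)
  {ABD}: card=24000; try (B,hash)→7440, (A,hash)→12380, (B,merge)→15290, (A,merge)→45180, (B,nl)→242480, (A,nl)→1202180; best=7440 via (B,hash)
  {BCD}: card=60000; try (B,hash)→8680, (C,hash)→10580, (B,merge)→35730, (C,merge)→44180, (B,nl)→602280, (C,nl)→902180; best=8680 via (B,hash)
  {ABCD}: card=480000; try (B,hash)→32040, (C,hash)→36840, (A,hash)→75880, (B,merge)→318290, (C,merge)→394440, (A,merge)→1032680 …(+3); best=32040 via (B,hash)

cost=32040; order=A,D,C,B; methods=hash,hash,hash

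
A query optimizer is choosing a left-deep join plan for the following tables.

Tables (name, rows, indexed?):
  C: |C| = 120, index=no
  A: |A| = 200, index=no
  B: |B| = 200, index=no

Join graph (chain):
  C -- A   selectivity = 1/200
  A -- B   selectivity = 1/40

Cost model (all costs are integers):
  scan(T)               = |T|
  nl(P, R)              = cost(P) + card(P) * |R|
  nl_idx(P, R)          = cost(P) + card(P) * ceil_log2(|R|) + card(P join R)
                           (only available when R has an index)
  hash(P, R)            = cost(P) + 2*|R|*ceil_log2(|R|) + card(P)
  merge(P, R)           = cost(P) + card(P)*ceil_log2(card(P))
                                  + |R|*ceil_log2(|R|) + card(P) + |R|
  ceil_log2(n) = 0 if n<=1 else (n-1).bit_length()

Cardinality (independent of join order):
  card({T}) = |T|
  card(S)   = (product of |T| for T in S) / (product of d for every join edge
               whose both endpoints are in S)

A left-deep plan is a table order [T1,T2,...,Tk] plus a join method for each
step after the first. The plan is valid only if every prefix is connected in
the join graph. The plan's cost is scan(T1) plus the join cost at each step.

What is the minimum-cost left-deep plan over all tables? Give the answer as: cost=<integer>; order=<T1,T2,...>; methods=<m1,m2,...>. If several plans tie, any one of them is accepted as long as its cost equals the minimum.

Selinger DP (subsets sized 1..n):
  {C}: scan cost=120, card=120
  {A}: scan cost=200, card=200
  {B}: scan cost=200, card=200
  {AC}: card=120; try (C,hash)→2080, (A,merge)→2880, (C,merge)→2960, (A,hash)→3440, (A,nl)→24120, (C,nl)→24200; best=2080 via (C,hash)
  {AB}: card=1000; try (B,hash)→3600, (A,hash)→3600, (B,merge)→3800, (A,merge)→3800, (B,nl)→40200, (A,nl)→40200; best=3600 via (B,hash)
  {ABC}: card=600; try (B,merge)→4840, (B,hash)→5400, (C,hash)→6280, (C,merge)→15560, (B,nl)→26080, (C,nl)→123600; best=4840 via (B,merge)

cost=4840; order=A,C,B; methods=hash,merge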